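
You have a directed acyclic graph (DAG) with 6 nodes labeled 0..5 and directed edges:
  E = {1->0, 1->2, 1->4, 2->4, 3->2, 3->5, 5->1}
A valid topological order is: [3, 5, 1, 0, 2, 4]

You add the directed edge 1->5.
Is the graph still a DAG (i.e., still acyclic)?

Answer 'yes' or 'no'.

Given toposort: [3, 5, 1, 0, 2, 4]
Position of 1: index 2; position of 5: index 1
New edge 1->5: backward (u after v in old order)
Backward edge: old toposort is now invalid. Check if this creates a cycle.
Does 5 already reach 1? Reachable from 5: [0, 1, 2, 4, 5]. YES -> cycle!
Still a DAG? no

Answer: no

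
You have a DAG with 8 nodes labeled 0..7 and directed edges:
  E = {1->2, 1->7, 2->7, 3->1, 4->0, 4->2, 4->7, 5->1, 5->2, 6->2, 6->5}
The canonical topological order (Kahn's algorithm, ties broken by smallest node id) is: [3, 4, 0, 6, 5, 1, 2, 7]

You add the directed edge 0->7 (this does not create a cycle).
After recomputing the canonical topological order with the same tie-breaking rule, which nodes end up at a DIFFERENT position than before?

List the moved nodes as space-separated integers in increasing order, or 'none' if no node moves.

Old toposort: [3, 4, 0, 6, 5, 1, 2, 7]
Added edge 0->7
Recompute Kahn (smallest-id tiebreak):
  initial in-degrees: [1, 2, 4, 0, 0, 1, 0, 4]
  ready (indeg=0): [3, 4, 6]
  pop 3: indeg[1]->1 | ready=[4, 6] | order so far=[3]
  pop 4: indeg[0]->0; indeg[2]->3; indeg[7]->3 | ready=[0, 6] | order so far=[3, 4]
  pop 0: indeg[7]->2 | ready=[6] | order so far=[3, 4, 0]
  pop 6: indeg[2]->2; indeg[5]->0 | ready=[5] | order so far=[3, 4, 0, 6]
  pop 5: indeg[1]->0; indeg[2]->1 | ready=[1] | order so far=[3, 4, 0, 6, 5]
  pop 1: indeg[2]->0; indeg[7]->1 | ready=[2] | order so far=[3, 4, 0, 6, 5, 1]
  pop 2: indeg[7]->0 | ready=[7] | order so far=[3, 4, 0, 6, 5, 1, 2]
  pop 7: no out-edges | ready=[] | order so far=[3, 4, 0, 6, 5, 1, 2, 7]
New canonical toposort: [3, 4, 0, 6, 5, 1, 2, 7]
Compare positions:
  Node 0: index 2 -> 2 (same)
  Node 1: index 5 -> 5 (same)
  Node 2: index 6 -> 6 (same)
  Node 3: index 0 -> 0 (same)
  Node 4: index 1 -> 1 (same)
  Node 5: index 4 -> 4 (same)
  Node 6: index 3 -> 3 (same)
  Node 7: index 7 -> 7 (same)
Nodes that changed position: none

Answer: none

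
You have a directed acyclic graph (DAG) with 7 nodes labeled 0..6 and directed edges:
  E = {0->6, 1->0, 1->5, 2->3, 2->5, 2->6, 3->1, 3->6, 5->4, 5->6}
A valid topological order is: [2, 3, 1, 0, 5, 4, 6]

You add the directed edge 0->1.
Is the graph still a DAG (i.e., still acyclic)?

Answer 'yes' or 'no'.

Answer: no

Derivation:
Given toposort: [2, 3, 1, 0, 5, 4, 6]
Position of 0: index 3; position of 1: index 2
New edge 0->1: backward (u after v in old order)
Backward edge: old toposort is now invalid. Check if this creates a cycle.
Does 1 already reach 0? Reachable from 1: [0, 1, 4, 5, 6]. YES -> cycle!
Still a DAG? no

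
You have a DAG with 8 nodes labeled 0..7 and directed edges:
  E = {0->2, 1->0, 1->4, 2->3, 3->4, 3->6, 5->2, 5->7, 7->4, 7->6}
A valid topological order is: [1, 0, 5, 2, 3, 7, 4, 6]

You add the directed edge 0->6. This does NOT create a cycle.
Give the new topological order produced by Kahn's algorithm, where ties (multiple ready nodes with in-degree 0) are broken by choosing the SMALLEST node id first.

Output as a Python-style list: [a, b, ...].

Answer: [1, 0, 5, 2, 3, 7, 4, 6]

Derivation:
Old toposort: [1, 0, 5, 2, 3, 7, 4, 6]
Added edge: 0->6
Position of 0 (1) < position of 6 (7). Old order still valid.
Run Kahn's algorithm (break ties by smallest node id):
  initial in-degrees: [1, 0, 2, 1, 3, 0, 3, 1]
  ready (indeg=0): [1, 5]
  pop 1: indeg[0]->0; indeg[4]->2 | ready=[0, 5] | order so far=[1]
  pop 0: indeg[2]->1; indeg[6]->2 | ready=[5] | order so far=[1, 0]
  pop 5: indeg[2]->0; indeg[7]->0 | ready=[2, 7] | order so far=[1, 0, 5]
  pop 2: indeg[3]->0 | ready=[3, 7] | order so far=[1, 0, 5, 2]
  pop 3: indeg[4]->1; indeg[6]->1 | ready=[7] | order so far=[1, 0, 5, 2, 3]
  pop 7: indeg[4]->0; indeg[6]->0 | ready=[4, 6] | order so far=[1, 0, 5, 2, 3, 7]
  pop 4: no out-edges | ready=[6] | order so far=[1, 0, 5, 2, 3, 7, 4]
  pop 6: no out-edges | ready=[] | order so far=[1, 0, 5, 2, 3, 7, 4, 6]
  Result: [1, 0, 5, 2, 3, 7, 4, 6]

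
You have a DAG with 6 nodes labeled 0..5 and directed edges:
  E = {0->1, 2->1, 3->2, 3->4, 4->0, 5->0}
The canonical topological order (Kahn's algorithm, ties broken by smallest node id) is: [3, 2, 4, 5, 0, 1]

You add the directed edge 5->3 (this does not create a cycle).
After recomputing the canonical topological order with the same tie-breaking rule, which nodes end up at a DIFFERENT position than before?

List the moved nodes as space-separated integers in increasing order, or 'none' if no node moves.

Answer: 2 3 4 5

Derivation:
Old toposort: [3, 2, 4, 5, 0, 1]
Added edge 5->3
Recompute Kahn (smallest-id tiebreak):
  initial in-degrees: [2, 2, 1, 1, 1, 0]
  ready (indeg=0): [5]
  pop 5: indeg[0]->1; indeg[3]->0 | ready=[3] | order so far=[5]
  pop 3: indeg[2]->0; indeg[4]->0 | ready=[2, 4] | order so far=[5, 3]
  pop 2: indeg[1]->1 | ready=[4] | order so far=[5, 3, 2]
  pop 4: indeg[0]->0 | ready=[0] | order so far=[5, 3, 2, 4]
  pop 0: indeg[1]->0 | ready=[1] | order so far=[5, 3, 2, 4, 0]
  pop 1: no out-edges | ready=[] | order so far=[5, 3, 2, 4, 0, 1]
New canonical toposort: [5, 3, 2, 4, 0, 1]
Compare positions:
  Node 0: index 4 -> 4 (same)
  Node 1: index 5 -> 5 (same)
  Node 2: index 1 -> 2 (moved)
  Node 3: index 0 -> 1 (moved)
  Node 4: index 2 -> 3 (moved)
  Node 5: index 3 -> 0 (moved)
Nodes that changed position: 2 3 4 5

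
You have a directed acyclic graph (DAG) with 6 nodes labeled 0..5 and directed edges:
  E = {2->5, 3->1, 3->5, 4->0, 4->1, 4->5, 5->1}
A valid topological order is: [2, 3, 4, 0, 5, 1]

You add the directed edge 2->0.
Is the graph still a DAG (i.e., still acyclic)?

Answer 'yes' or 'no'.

Given toposort: [2, 3, 4, 0, 5, 1]
Position of 2: index 0; position of 0: index 3
New edge 2->0: forward
Forward edge: respects the existing order. Still a DAG, same toposort still valid.
Still a DAG? yes

Answer: yes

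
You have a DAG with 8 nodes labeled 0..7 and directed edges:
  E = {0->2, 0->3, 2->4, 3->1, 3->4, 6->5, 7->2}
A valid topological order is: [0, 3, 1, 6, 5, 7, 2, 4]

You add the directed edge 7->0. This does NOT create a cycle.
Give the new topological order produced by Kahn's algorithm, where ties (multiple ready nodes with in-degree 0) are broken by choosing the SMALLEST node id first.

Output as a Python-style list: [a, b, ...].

Answer: [6, 5, 7, 0, 2, 3, 1, 4]

Derivation:
Old toposort: [0, 3, 1, 6, 5, 7, 2, 4]
Added edge: 7->0
Position of 7 (5) > position of 0 (0). Must reorder: 7 must now come before 0.
Run Kahn's algorithm (break ties by smallest node id):
  initial in-degrees: [1, 1, 2, 1, 2, 1, 0, 0]
  ready (indeg=0): [6, 7]
  pop 6: indeg[5]->0 | ready=[5, 7] | order so far=[6]
  pop 5: no out-edges | ready=[7] | order so far=[6, 5]
  pop 7: indeg[0]->0; indeg[2]->1 | ready=[0] | order so far=[6, 5, 7]
  pop 0: indeg[2]->0; indeg[3]->0 | ready=[2, 3] | order so far=[6, 5, 7, 0]
  pop 2: indeg[4]->1 | ready=[3] | order so far=[6, 5, 7, 0, 2]
  pop 3: indeg[1]->0; indeg[4]->0 | ready=[1, 4] | order so far=[6, 5, 7, 0, 2, 3]
  pop 1: no out-edges | ready=[4] | order so far=[6, 5, 7, 0, 2, 3, 1]
  pop 4: no out-edges | ready=[] | order so far=[6, 5, 7, 0, 2, 3, 1, 4]
  Result: [6, 5, 7, 0, 2, 3, 1, 4]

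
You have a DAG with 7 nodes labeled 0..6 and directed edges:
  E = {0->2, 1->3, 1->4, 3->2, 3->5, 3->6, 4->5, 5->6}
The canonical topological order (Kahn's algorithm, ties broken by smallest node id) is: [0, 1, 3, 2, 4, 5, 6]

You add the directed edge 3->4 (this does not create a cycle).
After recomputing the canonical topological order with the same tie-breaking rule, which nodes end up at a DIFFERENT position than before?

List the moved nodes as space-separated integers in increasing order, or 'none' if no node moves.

Answer: none

Derivation:
Old toposort: [0, 1, 3, 2, 4, 5, 6]
Added edge 3->4
Recompute Kahn (smallest-id tiebreak):
  initial in-degrees: [0, 0, 2, 1, 2, 2, 2]
  ready (indeg=0): [0, 1]
  pop 0: indeg[2]->1 | ready=[1] | order so far=[0]
  pop 1: indeg[3]->0; indeg[4]->1 | ready=[3] | order so far=[0, 1]
  pop 3: indeg[2]->0; indeg[4]->0; indeg[5]->1; indeg[6]->1 | ready=[2, 4] | order so far=[0, 1, 3]
  pop 2: no out-edges | ready=[4] | order so far=[0, 1, 3, 2]
  pop 4: indeg[5]->0 | ready=[5] | order so far=[0, 1, 3, 2, 4]
  pop 5: indeg[6]->0 | ready=[6] | order so far=[0, 1, 3, 2, 4, 5]
  pop 6: no out-edges | ready=[] | order so far=[0, 1, 3, 2, 4, 5, 6]
New canonical toposort: [0, 1, 3, 2, 4, 5, 6]
Compare positions:
  Node 0: index 0 -> 0 (same)
  Node 1: index 1 -> 1 (same)
  Node 2: index 3 -> 3 (same)
  Node 3: index 2 -> 2 (same)
  Node 4: index 4 -> 4 (same)
  Node 5: index 5 -> 5 (same)
  Node 6: index 6 -> 6 (same)
Nodes that changed position: none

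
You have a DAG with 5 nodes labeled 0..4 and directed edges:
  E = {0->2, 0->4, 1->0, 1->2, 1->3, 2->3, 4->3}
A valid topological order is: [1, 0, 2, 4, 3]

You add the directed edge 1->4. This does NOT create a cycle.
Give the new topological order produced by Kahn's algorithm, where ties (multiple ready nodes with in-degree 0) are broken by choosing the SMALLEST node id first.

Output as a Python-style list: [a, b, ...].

Old toposort: [1, 0, 2, 4, 3]
Added edge: 1->4
Position of 1 (0) < position of 4 (3). Old order still valid.
Run Kahn's algorithm (break ties by smallest node id):
  initial in-degrees: [1, 0, 2, 3, 2]
  ready (indeg=0): [1]
  pop 1: indeg[0]->0; indeg[2]->1; indeg[3]->2; indeg[4]->1 | ready=[0] | order so far=[1]
  pop 0: indeg[2]->0; indeg[4]->0 | ready=[2, 4] | order so far=[1, 0]
  pop 2: indeg[3]->1 | ready=[4] | order so far=[1, 0, 2]
  pop 4: indeg[3]->0 | ready=[3] | order so far=[1, 0, 2, 4]
  pop 3: no out-edges | ready=[] | order so far=[1, 0, 2, 4, 3]
  Result: [1, 0, 2, 4, 3]

Answer: [1, 0, 2, 4, 3]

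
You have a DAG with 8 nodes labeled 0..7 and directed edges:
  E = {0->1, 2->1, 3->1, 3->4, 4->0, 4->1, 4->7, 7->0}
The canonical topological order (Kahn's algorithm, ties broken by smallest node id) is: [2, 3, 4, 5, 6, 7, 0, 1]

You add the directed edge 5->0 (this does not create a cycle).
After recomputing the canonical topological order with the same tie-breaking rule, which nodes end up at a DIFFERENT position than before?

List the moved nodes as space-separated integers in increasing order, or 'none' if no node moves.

Old toposort: [2, 3, 4, 5, 6, 7, 0, 1]
Added edge 5->0
Recompute Kahn (smallest-id tiebreak):
  initial in-degrees: [3, 4, 0, 0, 1, 0, 0, 1]
  ready (indeg=0): [2, 3, 5, 6]
  pop 2: indeg[1]->3 | ready=[3, 5, 6] | order so far=[2]
  pop 3: indeg[1]->2; indeg[4]->0 | ready=[4, 5, 6] | order so far=[2, 3]
  pop 4: indeg[0]->2; indeg[1]->1; indeg[7]->0 | ready=[5, 6, 7] | order so far=[2, 3, 4]
  pop 5: indeg[0]->1 | ready=[6, 7] | order so far=[2, 3, 4, 5]
  pop 6: no out-edges | ready=[7] | order so far=[2, 3, 4, 5, 6]
  pop 7: indeg[0]->0 | ready=[0] | order so far=[2, 3, 4, 5, 6, 7]
  pop 0: indeg[1]->0 | ready=[1] | order so far=[2, 3, 4, 5, 6, 7, 0]
  pop 1: no out-edges | ready=[] | order so far=[2, 3, 4, 5, 6, 7, 0, 1]
New canonical toposort: [2, 3, 4, 5, 6, 7, 0, 1]
Compare positions:
  Node 0: index 6 -> 6 (same)
  Node 1: index 7 -> 7 (same)
  Node 2: index 0 -> 0 (same)
  Node 3: index 1 -> 1 (same)
  Node 4: index 2 -> 2 (same)
  Node 5: index 3 -> 3 (same)
  Node 6: index 4 -> 4 (same)
  Node 7: index 5 -> 5 (same)
Nodes that changed position: none

Answer: none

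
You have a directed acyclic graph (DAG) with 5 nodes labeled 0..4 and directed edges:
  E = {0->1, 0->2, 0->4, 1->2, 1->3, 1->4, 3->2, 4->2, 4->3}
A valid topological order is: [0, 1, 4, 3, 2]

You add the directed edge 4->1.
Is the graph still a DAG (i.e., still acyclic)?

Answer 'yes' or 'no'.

Given toposort: [0, 1, 4, 3, 2]
Position of 4: index 2; position of 1: index 1
New edge 4->1: backward (u after v in old order)
Backward edge: old toposort is now invalid. Check if this creates a cycle.
Does 1 already reach 4? Reachable from 1: [1, 2, 3, 4]. YES -> cycle!
Still a DAG? no

Answer: no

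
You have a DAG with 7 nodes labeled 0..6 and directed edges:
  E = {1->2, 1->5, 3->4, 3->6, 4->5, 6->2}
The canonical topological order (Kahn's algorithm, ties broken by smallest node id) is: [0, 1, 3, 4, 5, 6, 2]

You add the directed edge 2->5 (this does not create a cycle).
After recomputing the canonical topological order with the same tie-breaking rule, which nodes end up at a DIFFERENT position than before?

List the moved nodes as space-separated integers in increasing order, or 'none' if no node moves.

Old toposort: [0, 1, 3, 4, 5, 6, 2]
Added edge 2->5
Recompute Kahn (smallest-id tiebreak):
  initial in-degrees: [0, 0, 2, 0, 1, 3, 1]
  ready (indeg=0): [0, 1, 3]
  pop 0: no out-edges | ready=[1, 3] | order so far=[0]
  pop 1: indeg[2]->1; indeg[5]->2 | ready=[3] | order so far=[0, 1]
  pop 3: indeg[4]->0; indeg[6]->0 | ready=[4, 6] | order so far=[0, 1, 3]
  pop 4: indeg[5]->1 | ready=[6] | order so far=[0, 1, 3, 4]
  pop 6: indeg[2]->0 | ready=[2] | order so far=[0, 1, 3, 4, 6]
  pop 2: indeg[5]->0 | ready=[5] | order so far=[0, 1, 3, 4, 6, 2]
  pop 5: no out-edges | ready=[] | order so far=[0, 1, 3, 4, 6, 2, 5]
New canonical toposort: [0, 1, 3, 4, 6, 2, 5]
Compare positions:
  Node 0: index 0 -> 0 (same)
  Node 1: index 1 -> 1 (same)
  Node 2: index 6 -> 5 (moved)
  Node 3: index 2 -> 2 (same)
  Node 4: index 3 -> 3 (same)
  Node 5: index 4 -> 6 (moved)
  Node 6: index 5 -> 4 (moved)
Nodes that changed position: 2 5 6

Answer: 2 5 6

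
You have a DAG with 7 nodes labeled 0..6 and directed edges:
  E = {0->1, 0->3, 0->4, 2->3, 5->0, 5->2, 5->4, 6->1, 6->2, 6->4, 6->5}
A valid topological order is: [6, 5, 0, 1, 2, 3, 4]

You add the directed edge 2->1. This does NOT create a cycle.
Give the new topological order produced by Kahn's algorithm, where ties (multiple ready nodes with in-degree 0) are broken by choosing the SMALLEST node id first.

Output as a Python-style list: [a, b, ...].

Answer: [6, 5, 0, 2, 1, 3, 4]

Derivation:
Old toposort: [6, 5, 0, 1, 2, 3, 4]
Added edge: 2->1
Position of 2 (4) > position of 1 (3). Must reorder: 2 must now come before 1.
Run Kahn's algorithm (break ties by smallest node id):
  initial in-degrees: [1, 3, 2, 2, 3, 1, 0]
  ready (indeg=0): [6]
  pop 6: indeg[1]->2; indeg[2]->1; indeg[4]->2; indeg[5]->0 | ready=[5] | order so far=[6]
  pop 5: indeg[0]->0; indeg[2]->0; indeg[4]->1 | ready=[0, 2] | order so far=[6, 5]
  pop 0: indeg[1]->1; indeg[3]->1; indeg[4]->0 | ready=[2, 4] | order so far=[6, 5, 0]
  pop 2: indeg[1]->0; indeg[3]->0 | ready=[1, 3, 4] | order so far=[6, 5, 0, 2]
  pop 1: no out-edges | ready=[3, 4] | order so far=[6, 5, 0, 2, 1]
  pop 3: no out-edges | ready=[4] | order so far=[6, 5, 0, 2, 1, 3]
  pop 4: no out-edges | ready=[] | order so far=[6, 5, 0, 2, 1, 3, 4]
  Result: [6, 5, 0, 2, 1, 3, 4]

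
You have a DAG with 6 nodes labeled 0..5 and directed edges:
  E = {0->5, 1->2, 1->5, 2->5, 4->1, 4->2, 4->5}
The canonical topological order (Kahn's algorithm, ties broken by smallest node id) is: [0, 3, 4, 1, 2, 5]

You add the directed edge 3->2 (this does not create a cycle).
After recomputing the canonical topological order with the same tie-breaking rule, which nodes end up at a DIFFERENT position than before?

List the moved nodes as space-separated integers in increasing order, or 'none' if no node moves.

Old toposort: [0, 3, 4, 1, 2, 5]
Added edge 3->2
Recompute Kahn (smallest-id tiebreak):
  initial in-degrees: [0, 1, 3, 0, 0, 4]
  ready (indeg=0): [0, 3, 4]
  pop 0: indeg[5]->3 | ready=[3, 4] | order so far=[0]
  pop 3: indeg[2]->2 | ready=[4] | order so far=[0, 3]
  pop 4: indeg[1]->0; indeg[2]->1; indeg[5]->2 | ready=[1] | order so far=[0, 3, 4]
  pop 1: indeg[2]->0; indeg[5]->1 | ready=[2] | order so far=[0, 3, 4, 1]
  pop 2: indeg[5]->0 | ready=[5] | order so far=[0, 3, 4, 1, 2]
  pop 5: no out-edges | ready=[] | order so far=[0, 3, 4, 1, 2, 5]
New canonical toposort: [0, 3, 4, 1, 2, 5]
Compare positions:
  Node 0: index 0 -> 0 (same)
  Node 1: index 3 -> 3 (same)
  Node 2: index 4 -> 4 (same)
  Node 3: index 1 -> 1 (same)
  Node 4: index 2 -> 2 (same)
  Node 5: index 5 -> 5 (same)
Nodes that changed position: none

Answer: none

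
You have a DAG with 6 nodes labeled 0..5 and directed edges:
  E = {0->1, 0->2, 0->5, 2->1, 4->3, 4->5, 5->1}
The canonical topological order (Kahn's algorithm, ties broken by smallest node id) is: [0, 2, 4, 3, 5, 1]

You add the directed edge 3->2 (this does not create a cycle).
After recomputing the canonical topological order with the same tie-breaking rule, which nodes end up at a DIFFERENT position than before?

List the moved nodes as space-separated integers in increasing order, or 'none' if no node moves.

Answer: 2 3 4

Derivation:
Old toposort: [0, 2, 4, 3, 5, 1]
Added edge 3->2
Recompute Kahn (smallest-id tiebreak):
  initial in-degrees: [0, 3, 2, 1, 0, 2]
  ready (indeg=0): [0, 4]
  pop 0: indeg[1]->2; indeg[2]->1; indeg[5]->1 | ready=[4] | order so far=[0]
  pop 4: indeg[3]->0; indeg[5]->0 | ready=[3, 5] | order so far=[0, 4]
  pop 3: indeg[2]->0 | ready=[2, 5] | order so far=[0, 4, 3]
  pop 2: indeg[1]->1 | ready=[5] | order so far=[0, 4, 3, 2]
  pop 5: indeg[1]->0 | ready=[1] | order so far=[0, 4, 3, 2, 5]
  pop 1: no out-edges | ready=[] | order so far=[0, 4, 3, 2, 5, 1]
New canonical toposort: [0, 4, 3, 2, 5, 1]
Compare positions:
  Node 0: index 0 -> 0 (same)
  Node 1: index 5 -> 5 (same)
  Node 2: index 1 -> 3 (moved)
  Node 3: index 3 -> 2 (moved)
  Node 4: index 2 -> 1 (moved)
  Node 5: index 4 -> 4 (same)
Nodes that changed position: 2 3 4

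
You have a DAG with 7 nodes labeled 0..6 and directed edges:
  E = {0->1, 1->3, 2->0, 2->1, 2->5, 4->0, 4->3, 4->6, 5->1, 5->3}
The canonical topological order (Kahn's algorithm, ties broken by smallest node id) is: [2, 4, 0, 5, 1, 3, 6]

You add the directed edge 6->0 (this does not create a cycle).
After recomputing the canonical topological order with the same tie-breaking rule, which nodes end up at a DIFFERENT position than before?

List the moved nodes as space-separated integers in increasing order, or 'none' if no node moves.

Answer: 0 1 3 5 6

Derivation:
Old toposort: [2, 4, 0, 5, 1, 3, 6]
Added edge 6->0
Recompute Kahn (smallest-id tiebreak):
  initial in-degrees: [3, 3, 0, 3, 0, 1, 1]
  ready (indeg=0): [2, 4]
  pop 2: indeg[0]->2; indeg[1]->2; indeg[5]->0 | ready=[4, 5] | order so far=[2]
  pop 4: indeg[0]->1; indeg[3]->2; indeg[6]->0 | ready=[5, 6] | order so far=[2, 4]
  pop 5: indeg[1]->1; indeg[3]->1 | ready=[6] | order so far=[2, 4, 5]
  pop 6: indeg[0]->0 | ready=[0] | order so far=[2, 4, 5, 6]
  pop 0: indeg[1]->0 | ready=[1] | order so far=[2, 4, 5, 6, 0]
  pop 1: indeg[3]->0 | ready=[3] | order so far=[2, 4, 5, 6, 0, 1]
  pop 3: no out-edges | ready=[] | order so far=[2, 4, 5, 6, 0, 1, 3]
New canonical toposort: [2, 4, 5, 6, 0, 1, 3]
Compare positions:
  Node 0: index 2 -> 4 (moved)
  Node 1: index 4 -> 5 (moved)
  Node 2: index 0 -> 0 (same)
  Node 3: index 5 -> 6 (moved)
  Node 4: index 1 -> 1 (same)
  Node 5: index 3 -> 2 (moved)
  Node 6: index 6 -> 3 (moved)
Nodes that changed position: 0 1 3 5 6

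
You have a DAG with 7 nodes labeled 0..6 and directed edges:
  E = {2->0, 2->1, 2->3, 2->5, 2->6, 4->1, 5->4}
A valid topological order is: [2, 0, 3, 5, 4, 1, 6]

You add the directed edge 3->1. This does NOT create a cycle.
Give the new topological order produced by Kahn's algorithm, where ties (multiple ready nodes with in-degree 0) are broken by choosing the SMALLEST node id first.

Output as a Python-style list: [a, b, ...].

Answer: [2, 0, 3, 5, 4, 1, 6]

Derivation:
Old toposort: [2, 0, 3, 5, 4, 1, 6]
Added edge: 3->1
Position of 3 (2) < position of 1 (5). Old order still valid.
Run Kahn's algorithm (break ties by smallest node id):
  initial in-degrees: [1, 3, 0, 1, 1, 1, 1]
  ready (indeg=0): [2]
  pop 2: indeg[0]->0; indeg[1]->2; indeg[3]->0; indeg[5]->0; indeg[6]->0 | ready=[0, 3, 5, 6] | order so far=[2]
  pop 0: no out-edges | ready=[3, 5, 6] | order so far=[2, 0]
  pop 3: indeg[1]->1 | ready=[5, 6] | order so far=[2, 0, 3]
  pop 5: indeg[4]->0 | ready=[4, 6] | order so far=[2, 0, 3, 5]
  pop 4: indeg[1]->0 | ready=[1, 6] | order so far=[2, 0, 3, 5, 4]
  pop 1: no out-edges | ready=[6] | order so far=[2, 0, 3, 5, 4, 1]
  pop 6: no out-edges | ready=[] | order so far=[2, 0, 3, 5, 4, 1, 6]
  Result: [2, 0, 3, 5, 4, 1, 6]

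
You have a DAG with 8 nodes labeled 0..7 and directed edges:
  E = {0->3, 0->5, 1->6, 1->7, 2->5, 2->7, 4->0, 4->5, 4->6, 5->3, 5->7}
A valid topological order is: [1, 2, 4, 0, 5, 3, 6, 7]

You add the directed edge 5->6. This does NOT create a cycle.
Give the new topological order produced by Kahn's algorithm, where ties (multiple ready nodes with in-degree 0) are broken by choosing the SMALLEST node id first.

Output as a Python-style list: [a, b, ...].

Old toposort: [1, 2, 4, 0, 5, 3, 6, 7]
Added edge: 5->6
Position of 5 (4) < position of 6 (6). Old order still valid.
Run Kahn's algorithm (break ties by smallest node id):
  initial in-degrees: [1, 0, 0, 2, 0, 3, 3, 3]
  ready (indeg=0): [1, 2, 4]
  pop 1: indeg[6]->2; indeg[7]->2 | ready=[2, 4] | order so far=[1]
  pop 2: indeg[5]->2; indeg[7]->1 | ready=[4] | order so far=[1, 2]
  pop 4: indeg[0]->0; indeg[5]->1; indeg[6]->1 | ready=[0] | order so far=[1, 2, 4]
  pop 0: indeg[3]->1; indeg[5]->0 | ready=[5] | order so far=[1, 2, 4, 0]
  pop 5: indeg[3]->0; indeg[6]->0; indeg[7]->0 | ready=[3, 6, 7] | order so far=[1, 2, 4, 0, 5]
  pop 3: no out-edges | ready=[6, 7] | order so far=[1, 2, 4, 0, 5, 3]
  pop 6: no out-edges | ready=[7] | order so far=[1, 2, 4, 0, 5, 3, 6]
  pop 7: no out-edges | ready=[] | order so far=[1, 2, 4, 0, 5, 3, 6, 7]
  Result: [1, 2, 4, 0, 5, 3, 6, 7]

Answer: [1, 2, 4, 0, 5, 3, 6, 7]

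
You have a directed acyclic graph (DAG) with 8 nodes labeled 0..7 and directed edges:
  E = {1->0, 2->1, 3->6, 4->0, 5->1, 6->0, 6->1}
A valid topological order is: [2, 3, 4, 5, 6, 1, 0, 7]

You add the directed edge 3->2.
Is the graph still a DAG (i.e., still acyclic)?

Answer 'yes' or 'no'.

Answer: yes

Derivation:
Given toposort: [2, 3, 4, 5, 6, 1, 0, 7]
Position of 3: index 1; position of 2: index 0
New edge 3->2: backward (u after v in old order)
Backward edge: old toposort is now invalid. Check if this creates a cycle.
Does 2 already reach 3? Reachable from 2: [0, 1, 2]. NO -> still a DAG (reorder needed).
Still a DAG? yes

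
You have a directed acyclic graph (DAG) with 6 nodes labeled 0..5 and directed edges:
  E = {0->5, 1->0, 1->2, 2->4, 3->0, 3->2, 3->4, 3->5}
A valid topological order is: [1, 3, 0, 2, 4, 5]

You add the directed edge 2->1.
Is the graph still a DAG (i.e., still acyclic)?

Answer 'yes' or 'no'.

Given toposort: [1, 3, 0, 2, 4, 5]
Position of 2: index 3; position of 1: index 0
New edge 2->1: backward (u after v in old order)
Backward edge: old toposort is now invalid. Check if this creates a cycle.
Does 1 already reach 2? Reachable from 1: [0, 1, 2, 4, 5]. YES -> cycle!
Still a DAG? no

Answer: no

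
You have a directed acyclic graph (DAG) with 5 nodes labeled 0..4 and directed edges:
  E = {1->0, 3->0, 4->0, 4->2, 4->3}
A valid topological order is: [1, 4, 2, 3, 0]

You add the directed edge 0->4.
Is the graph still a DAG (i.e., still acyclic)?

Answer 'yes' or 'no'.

Answer: no

Derivation:
Given toposort: [1, 4, 2, 3, 0]
Position of 0: index 4; position of 4: index 1
New edge 0->4: backward (u after v in old order)
Backward edge: old toposort is now invalid. Check if this creates a cycle.
Does 4 already reach 0? Reachable from 4: [0, 2, 3, 4]. YES -> cycle!
Still a DAG? no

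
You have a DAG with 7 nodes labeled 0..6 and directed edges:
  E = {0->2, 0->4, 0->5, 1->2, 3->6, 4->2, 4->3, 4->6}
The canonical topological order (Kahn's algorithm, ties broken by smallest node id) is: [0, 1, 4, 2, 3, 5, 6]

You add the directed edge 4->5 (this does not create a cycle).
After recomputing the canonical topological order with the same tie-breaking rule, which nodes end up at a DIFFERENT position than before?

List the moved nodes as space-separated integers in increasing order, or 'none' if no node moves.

Answer: none

Derivation:
Old toposort: [0, 1, 4, 2, 3, 5, 6]
Added edge 4->5
Recompute Kahn (smallest-id tiebreak):
  initial in-degrees: [0, 0, 3, 1, 1, 2, 2]
  ready (indeg=0): [0, 1]
  pop 0: indeg[2]->2; indeg[4]->0; indeg[5]->1 | ready=[1, 4] | order so far=[0]
  pop 1: indeg[2]->1 | ready=[4] | order so far=[0, 1]
  pop 4: indeg[2]->0; indeg[3]->0; indeg[5]->0; indeg[6]->1 | ready=[2, 3, 5] | order so far=[0, 1, 4]
  pop 2: no out-edges | ready=[3, 5] | order so far=[0, 1, 4, 2]
  pop 3: indeg[6]->0 | ready=[5, 6] | order so far=[0, 1, 4, 2, 3]
  pop 5: no out-edges | ready=[6] | order so far=[0, 1, 4, 2, 3, 5]
  pop 6: no out-edges | ready=[] | order so far=[0, 1, 4, 2, 3, 5, 6]
New canonical toposort: [0, 1, 4, 2, 3, 5, 6]
Compare positions:
  Node 0: index 0 -> 0 (same)
  Node 1: index 1 -> 1 (same)
  Node 2: index 3 -> 3 (same)
  Node 3: index 4 -> 4 (same)
  Node 4: index 2 -> 2 (same)
  Node 5: index 5 -> 5 (same)
  Node 6: index 6 -> 6 (same)
Nodes that changed position: none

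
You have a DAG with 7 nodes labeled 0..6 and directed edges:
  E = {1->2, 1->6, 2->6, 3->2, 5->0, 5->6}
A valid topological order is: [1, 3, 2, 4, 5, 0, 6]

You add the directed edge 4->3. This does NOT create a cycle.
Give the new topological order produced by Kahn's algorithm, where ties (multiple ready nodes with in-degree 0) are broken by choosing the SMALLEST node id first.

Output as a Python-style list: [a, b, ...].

Answer: [1, 4, 3, 2, 5, 0, 6]

Derivation:
Old toposort: [1, 3, 2, 4, 5, 0, 6]
Added edge: 4->3
Position of 4 (3) > position of 3 (1). Must reorder: 4 must now come before 3.
Run Kahn's algorithm (break ties by smallest node id):
  initial in-degrees: [1, 0, 2, 1, 0, 0, 3]
  ready (indeg=0): [1, 4, 5]
  pop 1: indeg[2]->1; indeg[6]->2 | ready=[4, 5] | order so far=[1]
  pop 4: indeg[3]->0 | ready=[3, 5] | order so far=[1, 4]
  pop 3: indeg[2]->0 | ready=[2, 5] | order so far=[1, 4, 3]
  pop 2: indeg[6]->1 | ready=[5] | order so far=[1, 4, 3, 2]
  pop 5: indeg[0]->0; indeg[6]->0 | ready=[0, 6] | order so far=[1, 4, 3, 2, 5]
  pop 0: no out-edges | ready=[6] | order so far=[1, 4, 3, 2, 5, 0]
  pop 6: no out-edges | ready=[] | order so far=[1, 4, 3, 2, 5, 0, 6]
  Result: [1, 4, 3, 2, 5, 0, 6]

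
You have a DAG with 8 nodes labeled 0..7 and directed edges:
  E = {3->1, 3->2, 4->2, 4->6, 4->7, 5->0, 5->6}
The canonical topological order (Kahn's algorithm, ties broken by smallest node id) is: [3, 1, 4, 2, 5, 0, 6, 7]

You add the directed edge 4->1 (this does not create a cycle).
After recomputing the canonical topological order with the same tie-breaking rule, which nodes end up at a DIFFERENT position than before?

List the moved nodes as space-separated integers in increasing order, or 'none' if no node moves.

Old toposort: [3, 1, 4, 2, 5, 0, 6, 7]
Added edge 4->1
Recompute Kahn (smallest-id tiebreak):
  initial in-degrees: [1, 2, 2, 0, 0, 0, 2, 1]
  ready (indeg=0): [3, 4, 5]
  pop 3: indeg[1]->1; indeg[2]->1 | ready=[4, 5] | order so far=[3]
  pop 4: indeg[1]->0; indeg[2]->0; indeg[6]->1; indeg[7]->0 | ready=[1, 2, 5, 7] | order so far=[3, 4]
  pop 1: no out-edges | ready=[2, 5, 7] | order so far=[3, 4, 1]
  pop 2: no out-edges | ready=[5, 7] | order so far=[3, 4, 1, 2]
  pop 5: indeg[0]->0; indeg[6]->0 | ready=[0, 6, 7] | order so far=[3, 4, 1, 2, 5]
  pop 0: no out-edges | ready=[6, 7] | order so far=[3, 4, 1, 2, 5, 0]
  pop 6: no out-edges | ready=[7] | order so far=[3, 4, 1, 2, 5, 0, 6]
  pop 7: no out-edges | ready=[] | order so far=[3, 4, 1, 2, 5, 0, 6, 7]
New canonical toposort: [3, 4, 1, 2, 5, 0, 6, 7]
Compare positions:
  Node 0: index 5 -> 5 (same)
  Node 1: index 1 -> 2 (moved)
  Node 2: index 3 -> 3 (same)
  Node 3: index 0 -> 0 (same)
  Node 4: index 2 -> 1 (moved)
  Node 5: index 4 -> 4 (same)
  Node 6: index 6 -> 6 (same)
  Node 7: index 7 -> 7 (same)
Nodes that changed position: 1 4

Answer: 1 4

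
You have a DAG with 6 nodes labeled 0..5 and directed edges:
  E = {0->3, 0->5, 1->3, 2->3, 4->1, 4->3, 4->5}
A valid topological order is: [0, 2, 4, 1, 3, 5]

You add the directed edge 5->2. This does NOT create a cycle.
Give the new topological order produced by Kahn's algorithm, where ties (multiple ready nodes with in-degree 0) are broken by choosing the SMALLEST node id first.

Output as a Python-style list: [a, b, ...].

Answer: [0, 4, 1, 5, 2, 3]

Derivation:
Old toposort: [0, 2, 4, 1, 3, 5]
Added edge: 5->2
Position of 5 (5) > position of 2 (1). Must reorder: 5 must now come before 2.
Run Kahn's algorithm (break ties by smallest node id):
  initial in-degrees: [0, 1, 1, 4, 0, 2]
  ready (indeg=0): [0, 4]
  pop 0: indeg[3]->3; indeg[5]->1 | ready=[4] | order so far=[0]
  pop 4: indeg[1]->0; indeg[3]->2; indeg[5]->0 | ready=[1, 5] | order so far=[0, 4]
  pop 1: indeg[3]->1 | ready=[5] | order so far=[0, 4, 1]
  pop 5: indeg[2]->0 | ready=[2] | order so far=[0, 4, 1, 5]
  pop 2: indeg[3]->0 | ready=[3] | order so far=[0, 4, 1, 5, 2]
  pop 3: no out-edges | ready=[] | order so far=[0, 4, 1, 5, 2, 3]
  Result: [0, 4, 1, 5, 2, 3]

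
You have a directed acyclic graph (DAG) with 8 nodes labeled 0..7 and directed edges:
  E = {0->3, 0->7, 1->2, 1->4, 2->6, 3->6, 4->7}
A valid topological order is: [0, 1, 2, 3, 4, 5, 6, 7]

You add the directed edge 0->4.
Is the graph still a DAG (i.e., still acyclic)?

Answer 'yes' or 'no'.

Given toposort: [0, 1, 2, 3, 4, 5, 6, 7]
Position of 0: index 0; position of 4: index 4
New edge 0->4: forward
Forward edge: respects the existing order. Still a DAG, same toposort still valid.
Still a DAG? yes

Answer: yes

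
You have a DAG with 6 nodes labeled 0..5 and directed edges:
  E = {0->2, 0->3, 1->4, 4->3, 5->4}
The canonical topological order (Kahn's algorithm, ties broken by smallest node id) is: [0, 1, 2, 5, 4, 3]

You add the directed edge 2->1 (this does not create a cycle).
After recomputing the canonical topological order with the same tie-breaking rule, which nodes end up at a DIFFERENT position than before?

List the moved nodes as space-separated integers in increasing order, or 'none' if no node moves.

Old toposort: [0, 1, 2, 5, 4, 3]
Added edge 2->1
Recompute Kahn (smallest-id tiebreak):
  initial in-degrees: [0, 1, 1, 2, 2, 0]
  ready (indeg=0): [0, 5]
  pop 0: indeg[2]->0; indeg[3]->1 | ready=[2, 5] | order so far=[0]
  pop 2: indeg[1]->0 | ready=[1, 5] | order so far=[0, 2]
  pop 1: indeg[4]->1 | ready=[5] | order so far=[0, 2, 1]
  pop 5: indeg[4]->0 | ready=[4] | order so far=[0, 2, 1, 5]
  pop 4: indeg[3]->0 | ready=[3] | order so far=[0, 2, 1, 5, 4]
  pop 3: no out-edges | ready=[] | order so far=[0, 2, 1, 5, 4, 3]
New canonical toposort: [0, 2, 1, 5, 4, 3]
Compare positions:
  Node 0: index 0 -> 0 (same)
  Node 1: index 1 -> 2 (moved)
  Node 2: index 2 -> 1 (moved)
  Node 3: index 5 -> 5 (same)
  Node 4: index 4 -> 4 (same)
  Node 5: index 3 -> 3 (same)
Nodes that changed position: 1 2

Answer: 1 2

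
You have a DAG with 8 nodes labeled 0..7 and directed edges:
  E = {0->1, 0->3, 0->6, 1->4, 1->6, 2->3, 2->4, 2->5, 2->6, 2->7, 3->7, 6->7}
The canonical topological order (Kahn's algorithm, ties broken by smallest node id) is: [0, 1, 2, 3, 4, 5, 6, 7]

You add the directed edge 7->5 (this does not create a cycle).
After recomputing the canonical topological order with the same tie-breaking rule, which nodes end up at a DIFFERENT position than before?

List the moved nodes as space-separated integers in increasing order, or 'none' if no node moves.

Old toposort: [0, 1, 2, 3, 4, 5, 6, 7]
Added edge 7->5
Recompute Kahn (smallest-id tiebreak):
  initial in-degrees: [0, 1, 0, 2, 2, 2, 3, 3]
  ready (indeg=0): [0, 2]
  pop 0: indeg[1]->0; indeg[3]->1; indeg[6]->2 | ready=[1, 2] | order so far=[0]
  pop 1: indeg[4]->1; indeg[6]->1 | ready=[2] | order so far=[0, 1]
  pop 2: indeg[3]->0; indeg[4]->0; indeg[5]->1; indeg[6]->0; indeg[7]->2 | ready=[3, 4, 6] | order so far=[0, 1, 2]
  pop 3: indeg[7]->1 | ready=[4, 6] | order so far=[0, 1, 2, 3]
  pop 4: no out-edges | ready=[6] | order so far=[0, 1, 2, 3, 4]
  pop 6: indeg[7]->0 | ready=[7] | order so far=[0, 1, 2, 3, 4, 6]
  pop 7: indeg[5]->0 | ready=[5] | order so far=[0, 1, 2, 3, 4, 6, 7]
  pop 5: no out-edges | ready=[] | order so far=[0, 1, 2, 3, 4, 6, 7, 5]
New canonical toposort: [0, 1, 2, 3, 4, 6, 7, 5]
Compare positions:
  Node 0: index 0 -> 0 (same)
  Node 1: index 1 -> 1 (same)
  Node 2: index 2 -> 2 (same)
  Node 3: index 3 -> 3 (same)
  Node 4: index 4 -> 4 (same)
  Node 5: index 5 -> 7 (moved)
  Node 6: index 6 -> 5 (moved)
  Node 7: index 7 -> 6 (moved)
Nodes that changed position: 5 6 7

Answer: 5 6 7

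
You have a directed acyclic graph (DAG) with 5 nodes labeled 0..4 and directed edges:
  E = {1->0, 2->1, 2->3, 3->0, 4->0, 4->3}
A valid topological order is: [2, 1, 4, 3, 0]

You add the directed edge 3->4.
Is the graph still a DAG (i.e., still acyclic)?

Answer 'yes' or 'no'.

Given toposort: [2, 1, 4, 3, 0]
Position of 3: index 3; position of 4: index 2
New edge 3->4: backward (u after v in old order)
Backward edge: old toposort is now invalid. Check if this creates a cycle.
Does 4 already reach 3? Reachable from 4: [0, 3, 4]. YES -> cycle!
Still a DAG? no

Answer: no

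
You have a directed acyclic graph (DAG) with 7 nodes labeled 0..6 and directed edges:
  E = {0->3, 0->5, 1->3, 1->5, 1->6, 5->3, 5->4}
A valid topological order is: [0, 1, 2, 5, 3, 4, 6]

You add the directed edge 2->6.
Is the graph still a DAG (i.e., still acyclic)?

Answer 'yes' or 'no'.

Given toposort: [0, 1, 2, 5, 3, 4, 6]
Position of 2: index 2; position of 6: index 6
New edge 2->6: forward
Forward edge: respects the existing order. Still a DAG, same toposort still valid.
Still a DAG? yes

Answer: yes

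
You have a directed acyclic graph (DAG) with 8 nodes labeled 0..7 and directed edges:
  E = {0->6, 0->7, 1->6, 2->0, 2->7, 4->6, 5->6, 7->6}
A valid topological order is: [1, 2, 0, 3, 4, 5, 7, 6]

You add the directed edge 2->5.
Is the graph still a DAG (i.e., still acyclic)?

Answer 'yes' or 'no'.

Given toposort: [1, 2, 0, 3, 4, 5, 7, 6]
Position of 2: index 1; position of 5: index 5
New edge 2->5: forward
Forward edge: respects the existing order. Still a DAG, same toposort still valid.
Still a DAG? yes

Answer: yes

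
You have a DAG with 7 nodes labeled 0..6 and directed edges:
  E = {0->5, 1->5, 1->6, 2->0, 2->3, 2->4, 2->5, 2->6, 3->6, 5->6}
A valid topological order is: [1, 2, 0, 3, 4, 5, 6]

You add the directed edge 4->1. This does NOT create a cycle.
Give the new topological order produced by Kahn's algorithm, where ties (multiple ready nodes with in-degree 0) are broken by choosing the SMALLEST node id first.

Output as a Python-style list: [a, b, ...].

Old toposort: [1, 2, 0, 3, 4, 5, 6]
Added edge: 4->1
Position of 4 (4) > position of 1 (0). Must reorder: 4 must now come before 1.
Run Kahn's algorithm (break ties by smallest node id):
  initial in-degrees: [1, 1, 0, 1, 1, 3, 4]
  ready (indeg=0): [2]
  pop 2: indeg[0]->0; indeg[3]->0; indeg[4]->0; indeg[5]->2; indeg[6]->3 | ready=[0, 3, 4] | order so far=[2]
  pop 0: indeg[5]->1 | ready=[3, 4] | order so far=[2, 0]
  pop 3: indeg[6]->2 | ready=[4] | order so far=[2, 0, 3]
  pop 4: indeg[1]->0 | ready=[1] | order so far=[2, 0, 3, 4]
  pop 1: indeg[5]->0; indeg[6]->1 | ready=[5] | order so far=[2, 0, 3, 4, 1]
  pop 5: indeg[6]->0 | ready=[6] | order so far=[2, 0, 3, 4, 1, 5]
  pop 6: no out-edges | ready=[] | order so far=[2, 0, 3, 4, 1, 5, 6]
  Result: [2, 0, 3, 4, 1, 5, 6]

Answer: [2, 0, 3, 4, 1, 5, 6]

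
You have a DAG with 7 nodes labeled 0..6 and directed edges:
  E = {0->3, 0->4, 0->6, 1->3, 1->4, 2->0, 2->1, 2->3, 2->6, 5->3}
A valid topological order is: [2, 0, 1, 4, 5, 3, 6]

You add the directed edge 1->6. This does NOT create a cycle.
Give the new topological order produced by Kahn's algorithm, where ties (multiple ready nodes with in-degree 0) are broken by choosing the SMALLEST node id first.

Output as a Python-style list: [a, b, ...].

Answer: [2, 0, 1, 4, 5, 3, 6]

Derivation:
Old toposort: [2, 0, 1, 4, 5, 3, 6]
Added edge: 1->6
Position of 1 (2) < position of 6 (6). Old order still valid.
Run Kahn's algorithm (break ties by smallest node id):
  initial in-degrees: [1, 1, 0, 4, 2, 0, 3]
  ready (indeg=0): [2, 5]
  pop 2: indeg[0]->0; indeg[1]->0; indeg[3]->3; indeg[6]->2 | ready=[0, 1, 5] | order so far=[2]
  pop 0: indeg[3]->2; indeg[4]->1; indeg[6]->1 | ready=[1, 5] | order so far=[2, 0]
  pop 1: indeg[3]->1; indeg[4]->0; indeg[6]->0 | ready=[4, 5, 6] | order so far=[2, 0, 1]
  pop 4: no out-edges | ready=[5, 6] | order so far=[2, 0, 1, 4]
  pop 5: indeg[3]->0 | ready=[3, 6] | order so far=[2, 0, 1, 4, 5]
  pop 3: no out-edges | ready=[6] | order so far=[2, 0, 1, 4, 5, 3]
  pop 6: no out-edges | ready=[] | order so far=[2, 0, 1, 4, 5, 3, 6]
  Result: [2, 0, 1, 4, 5, 3, 6]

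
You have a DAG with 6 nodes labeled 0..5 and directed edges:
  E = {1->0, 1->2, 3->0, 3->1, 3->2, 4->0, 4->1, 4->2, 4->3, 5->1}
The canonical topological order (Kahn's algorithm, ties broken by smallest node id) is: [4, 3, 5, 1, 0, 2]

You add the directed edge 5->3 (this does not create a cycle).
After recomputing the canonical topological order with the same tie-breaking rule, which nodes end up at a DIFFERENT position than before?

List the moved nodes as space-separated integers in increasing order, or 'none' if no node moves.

Old toposort: [4, 3, 5, 1, 0, 2]
Added edge 5->3
Recompute Kahn (smallest-id tiebreak):
  initial in-degrees: [3, 3, 3, 2, 0, 0]
  ready (indeg=0): [4, 5]
  pop 4: indeg[0]->2; indeg[1]->2; indeg[2]->2; indeg[3]->1 | ready=[5] | order so far=[4]
  pop 5: indeg[1]->1; indeg[3]->0 | ready=[3] | order so far=[4, 5]
  pop 3: indeg[0]->1; indeg[1]->0; indeg[2]->1 | ready=[1] | order so far=[4, 5, 3]
  pop 1: indeg[0]->0; indeg[2]->0 | ready=[0, 2] | order so far=[4, 5, 3, 1]
  pop 0: no out-edges | ready=[2] | order so far=[4, 5, 3, 1, 0]
  pop 2: no out-edges | ready=[] | order so far=[4, 5, 3, 1, 0, 2]
New canonical toposort: [4, 5, 3, 1, 0, 2]
Compare positions:
  Node 0: index 4 -> 4 (same)
  Node 1: index 3 -> 3 (same)
  Node 2: index 5 -> 5 (same)
  Node 3: index 1 -> 2 (moved)
  Node 4: index 0 -> 0 (same)
  Node 5: index 2 -> 1 (moved)
Nodes that changed position: 3 5

Answer: 3 5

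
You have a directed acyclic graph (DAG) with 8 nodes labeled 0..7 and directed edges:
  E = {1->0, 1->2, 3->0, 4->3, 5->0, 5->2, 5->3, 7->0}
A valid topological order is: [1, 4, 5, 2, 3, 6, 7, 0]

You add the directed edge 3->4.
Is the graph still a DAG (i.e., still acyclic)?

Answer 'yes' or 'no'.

Given toposort: [1, 4, 5, 2, 3, 6, 7, 0]
Position of 3: index 4; position of 4: index 1
New edge 3->4: backward (u after v in old order)
Backward edge: old toposort is now invalid. Check if this creates a cycle.
Does 4 already reach 3? Reachable from 4: [0, 3, 4]. YES -> cycle!
Still a DAG? no

Answer: no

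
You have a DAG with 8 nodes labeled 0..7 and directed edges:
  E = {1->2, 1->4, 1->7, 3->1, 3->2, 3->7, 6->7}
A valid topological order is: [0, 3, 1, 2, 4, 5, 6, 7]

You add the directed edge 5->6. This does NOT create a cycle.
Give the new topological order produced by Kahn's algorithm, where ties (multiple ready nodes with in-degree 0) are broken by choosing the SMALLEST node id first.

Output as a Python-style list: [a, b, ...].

Answer: [0, 3, 1, 2, 4, 5, 6, 7]

Derivation:
Old toposort: [0, 3, 1, 2, 4, 5, 6, 7]
Added edge: 5->6
Position of 5 (5) < position of 6 (6). Old order still valid.
Run Kahn's algorithm (break ties by smallest node id):
  initial in-degrees: [0, 1, 2, 0, 1, 0, 1, 3]
  ready (indeg=0): [0, 3, 5]
  pop 0: no out-edges | ready=[3, 5] | order so far=[0]
  pop 3: indeg[1]->0; indeg[2]->1; indeg[7]->2 | ready=[1, 5] | order so far=[0, 3]
  pop 1: indeg[2]->0; indeg[4]->0; indeg[7]->1 | ready=[2, 4, 5] | order so far=[0, 3, 1]
  pop 2: no out-edges | ready=[4, 5] | order so far=[0, 3, 1, 2]
  pop 4: no out-edges | ready=[5] | order so far=[0, 3, 1, 2, 4]
  pop 5: indeg[6]->0 | ready=[6] | order so far=[0, 3, 1, 2, 4, 5]
  pop 6: indeg[7]->0 | ready=[7] | order so far=[0, 3, 1, 2, 4, 5, 6]
  pop 7: no out-edges | ready=[] | order so far=[0, 3, 1, 2, 4, 5, 6, 7]
  Result: [0, 3, 1, 2, 4, 5, 6, 7]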